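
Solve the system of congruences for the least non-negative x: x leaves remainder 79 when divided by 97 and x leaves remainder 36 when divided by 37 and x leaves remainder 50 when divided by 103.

62159

The moduli are pairwise coprime; N = 97·37·103 = 369667.
N/97 = 3811; 3811 ≡ 28 (mod 97); 28·52 ≡ 1, so inverse 52.
N/37 = 9991; 9991 ≡ 1 (mod 37), inverse 1.
N/103 = 3589; 3589 ≡ 87 (mod 103); 87·45 ≡ 1, so inverse 45.
x ≡ 79·3811·52 + 36·9991·1 + 50·3589·45 = 24090514.
24090514 mod 369667 = 62159.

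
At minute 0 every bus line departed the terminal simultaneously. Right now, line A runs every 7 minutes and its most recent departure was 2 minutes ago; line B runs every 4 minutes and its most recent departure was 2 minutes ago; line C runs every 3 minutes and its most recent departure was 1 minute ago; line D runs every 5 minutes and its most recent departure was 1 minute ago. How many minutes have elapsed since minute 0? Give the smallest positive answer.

The moduli are pairwise coprime; N = 7·4·3·5 = 420.
N/7 = 60; 60 ≡ 4 (mod 7); 4·2 ≡ 1, so inverse 2.
N/4 = 105; 105 ≡ 1 (mod 4), inverse 1.
N/3 = 140; 140 ≡ 2 (mod 3); 2·2 ≡ 1, so inverse 2.
N/5 = 84; 84 ≡ 4 (mod 5); 4·4 ≡ 1, so inverse 4.
t ≡ 2·60·2 + 2·105·1 + 1·140·2 + 1·84·4 = 1066.
1066 mod 420 = 226.

226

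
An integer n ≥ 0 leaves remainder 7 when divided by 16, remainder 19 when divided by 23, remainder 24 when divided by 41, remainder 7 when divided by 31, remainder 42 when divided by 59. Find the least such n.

15655751

From n ≡ 7 (mod 16) write n = 7 + 16t. Substituting into n ≡ 19 (mod 23) gives 16t ≡ 12 (mod 23), and since 16⁻¹ ≡ 13 (mod 23), t ≡ 18. Hence n ≡ 7 + 16·18 = 295 (mod 368).
From n ≡ 295 (mod 368) write n = 295 + 368t. Substituting into n ≡ 24 (mod 41) gives 368t ≡ 16 (mod 41), and since 40⁻¹ ≡ 40 (mod 41), t ≡ 25. Hence n ≡ 295 + 368·25 = 9495 (mod 15088).
From n ≡ 9495 (mod 15088) write n = 9495 + 15088t. Substituting into n ≡ 7 (mod 31) gives 15088t ≡ 29 (mod 31), and since 22⁻¹ ≡ 24 (mod 31), t ≡ 14. Hence n ≡ 9495 + 15088·14 = 220727 (mod 467728).
From n ≡ 220727 (mod 467728) write n = 220727 + 467728t. Substituting into n ≡ 42 (mod 59) gives 467728t ≡ 34 (mod 59), and since 35⁻¹ ≡ 27 (mod 59), t ≡ 33. Hence n ≡ 220727 + 467728·33 = 15655751 (mod 27595952).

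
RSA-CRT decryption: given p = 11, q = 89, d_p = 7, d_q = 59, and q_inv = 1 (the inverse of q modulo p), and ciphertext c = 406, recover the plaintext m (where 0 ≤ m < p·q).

m₁ = c^(d_p) mod p: c ≡ 10 (mod 11), and 10^7 mod 11 = 10.
m₂ = c^(d_q) mod q: c ≡ 50 (mod 89), and 50^59 mod 89 = 25.
h = q_inv·(m₁ − m₂) mod p = 1·(10 − 25) mod 11 = 7.
m = m₂ + h·q = 25 + 7·89 = 648.

648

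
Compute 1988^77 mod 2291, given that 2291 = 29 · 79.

Mod 29: 1988 ≡ 16; by Fermat, exponent reduces to 77 mod 28 = 21; 16^21 ≡ 1 (mod 29).
Mod 79: 1988 ≡ 13; 13^77 ≡ 73 (mod 79).
Combine by CRT: x ≡ 1 (mod 29), x ≡ 73 (mod 79) ⇒ x ≡ 784 (mod 2291).

784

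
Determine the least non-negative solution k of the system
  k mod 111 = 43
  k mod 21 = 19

gcd(111, 21) = 3 and 3 | (19 − 43), so the pair is consistent; merging gives k ≡ 376 (mod 777), where 777 = lcm(111, 21).
The solution is unique modulo lcm(111, 21) = 777.

376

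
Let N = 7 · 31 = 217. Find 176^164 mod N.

183

Mod 7: 176 ≡ 1; by Fermat, exponent reduces to 164 mod 6 = 2; 1^2 ≡ 1 (mod 7).
Mod 31: 176 ≡ 21; by Fermat, exponent reduces to 164 mod 30 = 14; 21^14 ≡ 28 (mod 31).
Combine by CRT: x ≡ 1 (mod 7), x ≡ 28 (mod 31) ⇒ x ≡ 183 (mod 217).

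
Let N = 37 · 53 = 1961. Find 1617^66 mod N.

38

Mod 37: 1617 ≡ 26; by Fermat, exponent reduces to 66 mod 36 = 30; 26^30 ≡ 1 (mod 37).
Mod 53: 1617 ≡ 27; by Fermat, exponent reduces to 66 mod 52 = 14; 27^14 ≡ 38 (mod 53).
Combine by CRT: x ≡ 1 (mod 37), x ≡ 38 (mod 53) ⇒ x ≡ 38 (mod 1961).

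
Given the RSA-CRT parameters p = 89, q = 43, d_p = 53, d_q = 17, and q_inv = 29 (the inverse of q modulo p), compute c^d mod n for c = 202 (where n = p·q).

3201

m₁ = c^(d_p) mod p: c ≡ 24 (mod 89), and 24^53 mod 89 = 86.
m₂ = c^(d_q) mod q: c ≡ 30 (mod 43), and 30^17 mod 43 = 19.
h = q_inv·(m₁ − m₂) mod p = 29·(86 − 19) mod 89 = 74.
m = m₂ + h·q = 19 + 74·43 = 3201.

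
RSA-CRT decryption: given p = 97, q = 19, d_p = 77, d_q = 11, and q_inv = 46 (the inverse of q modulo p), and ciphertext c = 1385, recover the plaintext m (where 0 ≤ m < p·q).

1467

m₁ = c^(d_p) mod p: c ≡ 27 (mod 97), and 27^77 mod 97 = 12.
m₂ = c^(d_q) mod q: c ≡ 17 (mod 19), and 17^11 mod 19 = 4.
h = q_inv·(m₁ − m₂) mod p = 46·(12 − 4) mod 97 = 77.
m = m₂ + h·q = 4 + 77·19 = 1467.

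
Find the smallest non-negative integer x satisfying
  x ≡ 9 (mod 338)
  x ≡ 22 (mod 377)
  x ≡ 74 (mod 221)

Combine the congruences pairwise.
gcd(338, 377) = 13 and 13 | (22 − 9), so the pair is consistent; merging gives x ≡ 6431 (mod 9802), where 9802 = lcm(338, 377).
gcd(9802, 221) = 13 and 13 | (74 − 6431), so the pair is consistent; merging gives x ≡ 124055 (mod 166634), where 166634 = lcm(9802, 221).
The solution is unique modulo lcm(338, 377, 221) = 166634.

124055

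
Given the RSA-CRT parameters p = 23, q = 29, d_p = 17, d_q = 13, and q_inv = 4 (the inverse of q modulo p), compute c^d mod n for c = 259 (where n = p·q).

334

m₁ = c^(d_p) mod p: c ≡ 6 (mod 23), and 6^17 mod 23 = 12.
m₂ = c^(d_q) mod q: c ≡ 27 (mod 29), and 27^13 mod 29 = 15.
h = q_inv·(m₁ − m₂) mod p = 4·(12 − 15) mod 23 = 11.
m = m₂ + h·q = 15 + 11·29 = 334.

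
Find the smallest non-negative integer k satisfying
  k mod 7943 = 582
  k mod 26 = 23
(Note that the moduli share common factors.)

gcd(7943, 26) = 13 and 13 | (23 − 582), so the pair is consistent; merging gives k ≡ 8525 (mod 15886), where 15886 = lcm(7943, 26).
The solution is unique modulo lcm(7943, 26) = 15886.

8525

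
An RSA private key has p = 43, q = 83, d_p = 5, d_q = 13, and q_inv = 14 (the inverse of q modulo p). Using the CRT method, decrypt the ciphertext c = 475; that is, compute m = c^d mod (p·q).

m₁ = c^(d_p) mod p: c ≡ 2 (mod 43), and 2^5 mod 43 = 32.
m₂ = c^(d_q) mod q: c ≡ 60 (mod 83), and 60^13 mod 83 = 2.
h = q_inv·(m₁ − m₂) mod p = 14·(32 − 2) mod 43 = 33.
m = m₂ + h·q = 2 + 33·83 = 2741.

2741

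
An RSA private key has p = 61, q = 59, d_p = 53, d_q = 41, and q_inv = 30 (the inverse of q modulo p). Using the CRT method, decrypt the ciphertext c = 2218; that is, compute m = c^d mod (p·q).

1903

m₁ = c^(d_p) mod p: c ≡ 22 (mod 61), and 22^53 mod 61 = 12.
m₂ = c^(d_q) mod q: c ≡ 35 (mod 59), and 35^41 mod 59 = 15.
h = q_inv·(m₁ − m₂) mod p = 30·(12 − 15) mod 61 = 32.
m = m₂ + h·q = 15 + 32·59 = 1903.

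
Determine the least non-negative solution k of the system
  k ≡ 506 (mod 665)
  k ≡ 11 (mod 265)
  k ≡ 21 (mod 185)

gcd(665, 265) = 5 and 5 | (11 − 506), so the pair is consistent; merging gives k ≡ 9816 (mod 35245), where 35245 = lcm(665, 265).
gcd(35245, 185) = 5 and 5 | (21 − 9816), so the pair is consistent; merging gives k ≡ 150796 (mod 1304065), where 1304065 = lcm(35245, 185).
The solution is unique modulo lcm(665, 265, 185) = 1304065.

150796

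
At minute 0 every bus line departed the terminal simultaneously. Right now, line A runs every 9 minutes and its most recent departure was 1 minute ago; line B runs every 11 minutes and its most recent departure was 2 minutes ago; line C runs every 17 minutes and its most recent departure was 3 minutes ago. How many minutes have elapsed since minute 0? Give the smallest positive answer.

343

The moduli are pairwise coprime; N = 9·11·17 = 1683.
N/9 = 187; 187 ≡ 7 (mod 9); 7·4 ≡ 1, so inverse 4.
N/11 = 153; 153 ≡ 10 (mod 11); 10·10 ≡ 1, so inverse 10.
N/17 = 99; 99 ≡ 14 (mod 17); 14·11 ≡ 1, so inverse 11.
t ≡ 1·187·4 + 2·153·10 + 3·99·11 = 7075.
7075 mod 1683 = 343.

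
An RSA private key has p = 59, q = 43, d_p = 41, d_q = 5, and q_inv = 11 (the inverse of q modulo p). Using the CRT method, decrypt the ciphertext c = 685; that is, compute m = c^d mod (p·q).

359

m₁ = c^(d_p) mod p: c ≡ 36 (mod 59), and 36^41 mod 59 = 5.
m₂ = c^(d_q) mod q: c ≡ 40 (mod 43), and 40^5 mod 43 = 15.
h = q_inv·(m₁ − m₂) mod p = 11·(5 − 15) mod 59 = 8.
m = m₂ + h·q = 15 + 8·43 = 359.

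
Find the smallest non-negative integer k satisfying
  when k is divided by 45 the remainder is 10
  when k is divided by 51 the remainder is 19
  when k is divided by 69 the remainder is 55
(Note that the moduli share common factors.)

gcd(45, 51) = 3 and 3 | (19 − 10), so the pair is consistent; merging gives k ≡ 325 (mod 765), where 765 = lcm(45, 51).
gcd(765, 69) = 3 and 3 | (55 − 325), so the pair is consistent; merging gives k ≡ 1090 (mod 17595), where 17595 = lcm(765, 69).
The solution is unique modulo lcm(45, 51, 69) = 17595.

1090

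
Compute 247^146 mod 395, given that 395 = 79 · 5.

Mod 79: 247 ≡ 10; by Fermat, exponent reduces to 146 mod 78 = 68; 10^68 ≡ 52 (mod 79).
Mod 5: 247 ≡ 2; by Fermat, exponent reduces to 146 mod 4 = 2; 2^2 ≡ 4 (mod 5).
Combine by CRT: x ≡ 52 (mod 79), x ≡ 4 (mod 5) ⇒ x ≡ 289 (mod 395).

289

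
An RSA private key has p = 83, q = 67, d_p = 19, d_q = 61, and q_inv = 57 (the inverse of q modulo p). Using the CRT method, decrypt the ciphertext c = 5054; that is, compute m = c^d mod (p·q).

m₁ = c^(d_p) mod p: c ≡ 74 (mod 83), and 74^19 mod 83 = 43.
m₂ = c^(d_q) mod q: c ≡ 29 (mod 67), and 29^61 mod 67 = 29.
h = q_inv·(m₁ − m₂) mod p = 57·(43 − 29) mod 83 = 51.
m = m₂ + h·q = 29 + 51·67 = 3446.

3446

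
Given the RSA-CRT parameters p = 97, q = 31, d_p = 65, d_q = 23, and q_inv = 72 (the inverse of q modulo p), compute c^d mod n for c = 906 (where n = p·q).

m₁ = c^(d_p) mod p: c ≡ 33 (mod 97), and 33^65 mod 97 = 33.
m₂ = c^(d_q) mod q: c ≡ 7 (mod 31), and 7^23 mod 31 = 10.
h = q_inv·(m₁ − m₂) mod p = 72·(33 − 10) mod 97 = 7.
m = m₂ + h·q = 10 + 7·31 = 227.

227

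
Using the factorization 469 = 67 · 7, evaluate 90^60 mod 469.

92

Mod 67: 90 ≡ 23; 23^60 ≡ 25 (mod 67).
Mod 7: 90 ≡ 6; since 6 | 60, by Fermat 6^60 ≡ 1 (mod 7).
Combine by CRT: x ≡ 25 (mod 67), x ≡ 1 (mod 7) ⇒ x ≡ 92 (mod 469).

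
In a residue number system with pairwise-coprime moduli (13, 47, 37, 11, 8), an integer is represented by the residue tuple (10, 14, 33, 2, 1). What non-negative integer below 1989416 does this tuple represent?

From x ≡ 10 (mod 13) write x = 10 + 13t. Substituting into x ≡ 14 (mod 47) gives 13t ≡ 4 (mod 47), and since 13⁻¹ ≡ 29 (mod 47), t ≡ 22. Hence x ≡ 10 + 13·22 = 296 (mod 611).
From x ≡ 296 (mod 611) write x = 296 + 611t. Substituting into x ≡ 33 (mod 37) gives 611t ≡ 33 (mod 37), and since 19⁻¹ ≡ 2 (mod 37), t ≡ 29. Hence x ≡ 296 + 611·29 = 18015 (mod 22607).
From x ≡ 18015 (mod 22607) write x = 18015 + 22607t. Substituting into x ≡ 2 (mod 11) gives 22607t ≡ 5 (mod 11), and since 2⁻¹ ≡ 6 (mod 11), t ≡ 8. Hence x ≡ 18015 + 22607·8 = 198871 (mod 248677).
From x ≡ 198871 (mod 248677) write x = 198871 + 248677t. Substituting into x ≡ 1 (mod 8) gives 248677t ≡ 2 (mod 8), and since 5⁻¹ ≡ 5 (mod 8), t ≡ 2. Hence x ≡ 198871 + 248677·2 = 696225 (mod 1989416).

696225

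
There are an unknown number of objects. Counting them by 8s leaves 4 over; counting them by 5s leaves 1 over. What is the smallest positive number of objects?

36

From N ≡ 4 (mod 8) write N = 4 + 8t. Substituting into N ≡ 1 (mod 5) gives 8t ≡ 2 (mod 5), and since 3⁻¹ ≡ 2 (mod 5), t ≡ 4. Hence N ≡ 4 + 8·4 = 36 (mod 40).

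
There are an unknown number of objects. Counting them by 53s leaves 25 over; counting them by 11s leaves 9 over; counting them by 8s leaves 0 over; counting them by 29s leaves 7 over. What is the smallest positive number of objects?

The moduli are pairwise coprime; M = 53·11·8·29 = 135256.
M/53 = 2552; 2552 ≡ 8 (mod 53); 8·20 ≡ 1, so inverse 20.
M/11 = 12296; 12296 ≡ 9 (mod 11); 9·5 ≡ 1, so inverse 5.
M/8 = 16907; 16907 ≡ 3 (mod 8); 3·3 ≡ 1, so inverse 3.
M/29 = 4664; 4664 ≡ 24 (mod 29); 24·23 ≡ 1, so inverse 23.
N ≡ 25·2552·20 + 9·12296·5 + 0·16907·3 + 7·4664·23 = 2580224.
2580224 mod 135256 = 10360.

10360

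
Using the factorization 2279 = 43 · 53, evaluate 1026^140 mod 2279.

Mod 43: 1026 ≡ 37; by Fermat, exponent reduces to 140 mod 42 = 14; 37^14 ≡ 36 (mod 43).
Mod 53: 1026 ≡ 19; by Fermat, exponent reduces to 140 mod 52 = 36; 19^36 ≡ 42 (mod 53).
Combine by CRT: x ≡ 36 (mod 43), x ≡ 42 (mod 53) ⇒ x ≡ 466 (mod 2279).

466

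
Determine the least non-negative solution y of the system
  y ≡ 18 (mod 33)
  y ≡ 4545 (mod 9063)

gcd(33, 9063) = 3 and 3 | (4545 − 18), so the pair is consistent; merging gives y ≡ 58923 (mod 99693), where 99693 = lcm(33, 9063).
The solution is unique modulo lcm(33, 9063) = 99693.

58923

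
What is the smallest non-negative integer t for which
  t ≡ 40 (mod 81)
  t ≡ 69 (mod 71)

Combine the congruences pairwise.
From t ≡ 40 (mod 81) write t = 40 + 81s. Substituting into t ≡ 69 (mod 71) gives 81s ≡ 29 (mod 71), and since 10⁻¹ ≡ 64 (mod 71), s ≡ 10. Hence t ≡ 40 + 81·10 = 850 (mod 5751).

850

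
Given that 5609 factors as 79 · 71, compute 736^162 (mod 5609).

684

Mod 79: 736 ≡ 25; by Fermat, exponent reduces to 162 mod 78 = 6; 25^6 ≡ 52 (mod 79).
Mod 71: 736 ≡ 26; by Fermat, exponent reduces to 162 mod 70 = 22; 26^22 ≡ 45 (mod 71).
Combine by CRT: x ≡ 52 (mod 79), x ≡ 45 (mod 71) ⇒ x ≡ 684 (mod 5609).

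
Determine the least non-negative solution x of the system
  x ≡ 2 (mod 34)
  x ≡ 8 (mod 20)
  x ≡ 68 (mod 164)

7448

Combine the congruences pairwise.
gcd(34, 20) = 2 and 2 | (8 − 2), so the pair is consistent; merging gives x ≡ 308 (mod 340), where 340 = lcm(34, 20).
gcd(340, 164) = 4 and 4 | (68 − 308), so the pair is consistent; merging gives x ≡ 7448 (mod 13940), where 13940 = lcm(340, 164).
The solution is unique modulo lcm(34, 20, 164) = 13940.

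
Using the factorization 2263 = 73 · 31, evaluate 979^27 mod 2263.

1961

Mod 73: 979 ≡ 30; 30^27 ≡ 63 (mod 73).
Mod 31: 979 ≡ 18; 18^27 ≡ 8 (mod 31).
Combine by CRT: x ≡ 63 (mod 73), x ≡ 8 (mod 31) ⇒ x ≡ 1961 (mod 2263).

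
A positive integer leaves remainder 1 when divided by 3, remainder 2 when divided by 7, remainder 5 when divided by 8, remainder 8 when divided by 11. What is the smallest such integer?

877

The moduli are pairwise coprime; N = 3·7·8·11 = 1848.
N/3 = 616; 616 ≡ 1 (mod 3), inverse 1.
N/7 = 264; 264 ≡ 5 (mod 7); 5·3 ≡ 1, so inverse 3.
N/8 = 231; 231 ≡ 7 (mod 8); 7·7 ≡ 1, so inverse 7.
N/11 = 168; 168 ≡ 3 (mod 11); 3·4 ≡ 1, so inverse 4.
k ≡ 1·616·1 + 2·264·3 + 5·231·7 + 8·168·4 = 15661.
15661 mod 1848 = 877.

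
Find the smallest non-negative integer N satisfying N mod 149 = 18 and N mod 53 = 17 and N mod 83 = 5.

555192

Combine the congruences pairwise.
From N ≡ 18 (mod 149) write N = 18 + 149t. Substituting into N ≡ 17 (mod 53) gives 149t ≡ 52 (mod 53), and since 43⁻¹ ≡ 37 (mod 53), t ≡ 16. Hence N ≡ 18 + 149·16 = 2402 (mod 7897).
From N ≡ 2402 (mod 7897) write N = 2402 + 7897t. Substituting into N ≡ 5 (mod 83) gives 7897t ≡ 10 (mod 83), and since 12⁻¹ ≡ 7 (mod 83), t ≡ 70. Hence N ≡ 2402 + 7897·70 = 555192 (mod 655451).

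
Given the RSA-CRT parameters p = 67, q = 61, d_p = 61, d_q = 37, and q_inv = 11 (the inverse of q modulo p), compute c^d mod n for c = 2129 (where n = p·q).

m₁ = c^(d_p) mod p: c ≡ 52 (mod 67), and 52^61 mod 67 = 45.
m₂ = c^(d_q) mod q: c ≡ 55 (mod 61), and 55^37 mod 61 = 7.
h = q_inv·(m₁ − m₂) mod p = 11·(45 − 7) mod 67 = 16.
m = m₂ + h·q = 7 + 16·61 = 983.

983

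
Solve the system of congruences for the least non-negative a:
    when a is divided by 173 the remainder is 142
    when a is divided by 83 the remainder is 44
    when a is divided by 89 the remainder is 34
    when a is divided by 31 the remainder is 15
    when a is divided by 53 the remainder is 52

2031939810

The moduli are pairwise coprime; N = 173·83·89·31·53 = 2099673493.
N/173 = 12136841; 12136841 ≡ 26 (mod 173); 26·20 ≡ 1, so inverse 20.
N/83 = 25297271; 25297271 ≡ 33 (mod 83); 33·78 ≡ 1, so inverse 78.
N/89 = 23591837; 23591837 ≡ 73 (mod 89); 73·50 ≡ 1, so inverse 50.
N/31 = 67731403; 67731403 ≡ 30 (mod 31); 30·30 ≡ 1, so inverse 30.
N/53 = 39616481; 39616481 ≡ 41 (mod 53); 41·22 ≡ 1, so inverse 22.
a ≡ 142·12136841·20 + 44·25297271·78 + 34·23591837·50 + 15·67731403·30 + 52·39616481·22 = 237195371026.
237195371026 mod 2099673493 = 2031939810.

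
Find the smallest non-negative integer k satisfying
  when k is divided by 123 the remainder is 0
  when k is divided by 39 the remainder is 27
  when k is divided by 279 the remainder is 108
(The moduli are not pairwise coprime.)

gcd(123, 39) = 3 and 3 | (27 − 0), so the pair is consistent; merging gives k ≡ 1353 (mod 1599), where 1599 = lcm(123, 39).
gcd(1599, 279) = 3 and 3 | (108 − 1353), so the pair is consistent; merging gives k ≡ 146862 (mod 148707), where 148707 = lcm(1599, 279).
The solution is unique modulo lcm(123, 39, 279) = 148707.

146862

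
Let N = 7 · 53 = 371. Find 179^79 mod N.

Mod 7: 179 ≡ 4; by Fermat, exponent reduces to 79 mod 6 = 1; 4^1 ≡ 4 (mod 7).
Mod 53: 179 ≡ 20; by Fermat, exponent reduces to 79 mod 52 = 27; 20^27 ≡ 33 (mod 53).
Combine by CRT: x ≡ 4 (mod 7), x ≡ 33 (mod 53) ⇒ x ≡ 298 (mod 371).

298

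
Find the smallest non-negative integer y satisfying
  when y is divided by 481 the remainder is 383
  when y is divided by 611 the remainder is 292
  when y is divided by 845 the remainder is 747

1219237

Combine the congruences pairwise.
gcd(481, 611) = 13 and 13 | (292 − 383), so the pair is consistent; merging gives y ≡ 21066 (mod 22607), where 22607 = lcm(481, 611).
gcd(22607, 845) = 13 and 13 | (747 − 21066), so the pair is consistent; merging gives y ≡ 1219237 (mod 1469455), where 1469455 = lcm(22607, 845).
The solution is unique modulo lcm(481, 611, 845) = 1469455.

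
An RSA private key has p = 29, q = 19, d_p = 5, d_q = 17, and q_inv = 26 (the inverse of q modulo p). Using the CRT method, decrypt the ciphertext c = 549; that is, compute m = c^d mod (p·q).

m₁ = c^(d_p) mod p: c ≡ 27 (mod 29), and 27^5 mod 29 = 26.
m₂ = c^(d_q) mod q: c ≡ 17 (mod 19), and 17^17 mod 19 = 9.
h = q_inv·(m₁ − m₂) mod p = 26·(26 − 9) mod 29 = 7.
m = m₂ + h·q = 9 + 7·19 = 142.

142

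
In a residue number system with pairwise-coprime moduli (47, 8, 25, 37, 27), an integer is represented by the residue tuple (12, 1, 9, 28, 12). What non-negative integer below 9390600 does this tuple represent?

1158609

The moduli are pairwise coprime; N = 47·8·25·37·27 = 9390600.
N/47 = 199800; 199800 ≡ 3 (mod 47); 3·16 ≡ 1, so inverse 16.
N/8 = 1173825; 1173825 ≡ 1 (mod 8), inverse 1.
N/25 = 375624; 375624 ≡ 24 (mod 25); 24·24 ≡ 1, so inverse 24.
N/37 = 253800; 253800 ≡ 17 (mod 37); 17·24 ≡ 1, so inverse 24.
N/27 = 347800; 347800 ≡ 13 (mod 27); 13·25 ≡ 1, so inverse 25.
x ≡ 12·199800·16 + 1·1173825·1 + 9·375624·24 + 28·253800·24 + 12·347800·25 = 395563809.
395563809 mod 9390600 = 1158609.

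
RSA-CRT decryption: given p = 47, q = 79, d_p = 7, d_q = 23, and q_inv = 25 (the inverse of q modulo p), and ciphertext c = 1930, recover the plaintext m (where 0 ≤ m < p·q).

m₁ = c^(d_p) mod p: c ≡ 3 (mod 47), and 3^7 mod 47 = 25.
m₂ = c^(d_q) mod q: c ≡ 34 (mod 79), and 34^23 mod 79 = 68.
h = q_inv·(m₁ − m₂) mod p = 25·(25 − 68) mod 47 = 6.
m = m₂ + h·q = 68 + 6·79 = 542.

542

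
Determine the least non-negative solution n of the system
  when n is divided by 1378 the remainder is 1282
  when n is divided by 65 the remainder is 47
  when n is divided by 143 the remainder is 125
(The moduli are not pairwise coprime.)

gcd(1378, 65) = 13 and 13 | (47 − 1282), so the pair is consistent; merging gives n ≡ 1282 (mod 6890), where 6890 = lcm(1378, 65).
gcd(6890, 143) = 13 and 13 | (125 − 1282), so the pair is consistent; merging gives n ≡ 35732 (mod 75790), where 75790 = lcm(6890, 143).
The solution is unique modulo lcm(1378, 65, 143) = 75790.

35732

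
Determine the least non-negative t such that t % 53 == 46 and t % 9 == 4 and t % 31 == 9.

The moduli are pairwise coprime; N = 53·9·31 = 14787.
N/53 = 279; 279 ≡ 14 (mod 53); 14·19 ≡ 1, so inverse 19.
N/9 = 1643; 1643 ≡ 5 (mod 9); 5·2 ≡ 1, so inverse 2.
N/31 = 477; 477 ≡ 12 (mod 31); 12·13 ≡ 1, so inverse 13.
t ≡ 46·279·19 + 4·1643·2 + 9·477·13 = 312799.
312799 mod 14787 = 2272.

2272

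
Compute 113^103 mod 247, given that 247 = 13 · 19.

Mod 13: 113 ≡ 9; by Fermat, exponent reduces to 103 mod 12 = 7; 9^7 ≡ 9 (mod 13).
Mod 19: 113 ≡ 18; by Fermat, exponent reduces to 103 mod 18 = 13; 18^13 ≡ 18 (mod 19).
Combine by CRT: x ≡ 9 (mod 13), x ≡ 18 (mod 19) ⇒ x ≡ 113 (mod 247).

113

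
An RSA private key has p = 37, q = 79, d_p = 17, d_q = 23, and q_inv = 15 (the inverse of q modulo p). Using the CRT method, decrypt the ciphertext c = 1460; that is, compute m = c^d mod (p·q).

m₁ = c^(d_p) mod p: c ≡ 17 (mod 37), and 17^17 mod 37 = 13.
m₂ = c^(d_q) mod q: c ≡ 38 (mod 79), and 38^23 mod 79 = 67.
h = q_inv·(m₁ − m₂) mod p = 15·(13 − 67) mod 37 = 4.
m = m₂ + h·q = 67 + 4·79 = 383.

383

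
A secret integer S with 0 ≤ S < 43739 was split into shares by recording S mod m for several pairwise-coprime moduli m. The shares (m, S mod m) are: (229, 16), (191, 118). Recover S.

Combine the congruences pairwise.
From S ≡ 16 (mod 229) write S = 16 + 229t. Substituting into S ≡ 118 (mod 191) gives 229t ≡ 102 (mod 191), and since 38⁻¹ ≡ 186 (mod 191), t ≡ 63. Hence S ≡ 16 + 229·63 = 14443 (mod 43739).

14443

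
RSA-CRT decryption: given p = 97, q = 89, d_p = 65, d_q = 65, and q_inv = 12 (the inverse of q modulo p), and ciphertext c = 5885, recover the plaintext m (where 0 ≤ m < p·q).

3730

m₁ = c^(d_p) mod p: c ≡ 65 (mod 97), and 65^65 mod 97 = 44.
m₂ = c^(d_q) mod q: c ≡ 11 (mod 89), and 11^65 mod 89 = 81.
h = q_inv·(m₁ − m₂) mod p = 12·(44 − 81) mod 97 = 41.
m = m₂ + h·q = 81 + 41·89 = 3730.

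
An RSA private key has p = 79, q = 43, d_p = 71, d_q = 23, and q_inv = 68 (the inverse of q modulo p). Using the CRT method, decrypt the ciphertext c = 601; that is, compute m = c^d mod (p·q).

m₁ = c^(d_p) mod p: c ≡ 48 (mod 79), and 48^71 mod 79 = 35.
m₂ = c^(d_q) mod q: c ≡ 42 (mod 43), and 42^23 mod 43 = 42.
h = q_inv·(m₁ − m₂) mod p = 68·(35 − 42) mod 79 = 77.
m = m₂ + h·q = 42 + 77·43 = 3353.

3353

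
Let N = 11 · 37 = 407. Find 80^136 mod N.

Mod 11: 80 ≡ 3; by Fermat, exponent reduces to 136 mod 10 = 6; 3^6 ≡ 3 (mod 11).
Mod 37: 80 ≡ 6; by Fermat, exponent reduces to 136 mod 36 = 28; 6^28 ≡ 1 (mod 37).
Combine by CRT: x ≡ 3 (mod 11), x ≡ 1 (mod 37) ⇒ x ≡ 223 (mod 407).

223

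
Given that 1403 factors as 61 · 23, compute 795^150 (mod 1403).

Mod 61: 795 ≡ 2; by Fermat, exponent reduces to 150 mod 60 = 30; 2^30 ≡ 60 (mod 61).
Mod 23: 795 ≡ 13; by Fermat, exponent reduces to 150 mod 22 = 18; 13^18 ≡ 9 (mod 23).
Combine by CRT: x ≡ 60 (mod 61), x ≡ 9 (mod 23) ⇒ x ≡ 975 (mod 1403).

975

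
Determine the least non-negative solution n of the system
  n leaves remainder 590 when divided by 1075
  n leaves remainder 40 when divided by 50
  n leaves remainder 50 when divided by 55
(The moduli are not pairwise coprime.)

4890

Combine the congruences pairwise.
gcd(1075, 50) = 25 and 25 | (40 − 590), so the pair is consistent; merging gives n ≡ 590 (mod 2150), where 2150 = lcm(1075, 50).
gcd(2150, 55) = 5 and 5 | (50 − 590), so the pair is consistent; merging gives n ≡ 4890 (mod 23650), where 23650 = lcm(2150, 55).
The solution is unique modulo lcm(1075, 50, 55) = 23650.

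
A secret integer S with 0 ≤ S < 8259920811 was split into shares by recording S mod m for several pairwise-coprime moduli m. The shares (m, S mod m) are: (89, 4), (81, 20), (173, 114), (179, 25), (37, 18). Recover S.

The moduli are pairwise coprime; N = 89·81·173·179·37 = 8259920811.
N/89 = 92808099; 92808099 ≡ 56 (mod 89); 56·62 ≡ 1, so inverse 62.
N/81 = 101974331; 101974331 ≡ 29 (mod 81); 29·14 ≡ 1, so inverse 14.
N/173 = 47745207; 47745207 ≡ 148 (mod 173); 148·83 ≡ 1, so inverse 83.
N/179 = 46144809; 46144809 ≡ 41 (mod 179); 41·131 ≡ 1, so inverse 131.
N/37 = 223241103; 223241103 ≡ 12 (mod 37); 12·34 ≡ 1, so inverse 34.
S ≡ 4·92808099·62 + 20·101974331·14 + 114·47745207·83 + 25·46144809·131 + 18·223241103·34 = 791082174377.
791082174377 mod 8259920811 = 6389697332.

6389697332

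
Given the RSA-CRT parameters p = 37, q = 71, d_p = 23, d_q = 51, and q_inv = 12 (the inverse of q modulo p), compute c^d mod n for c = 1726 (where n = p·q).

m₁ = c^(d_p) mod p: c ≡ 24 (mod 37), and 24^23 mod 37 = 35.
m₂ = c^(d_q) mod q: c ≡ 22 (mod 71), and 22^51 mod 71 = 65.
h = q_inv·(m₁ − m₂) mod p = 12·(35 − 65) mod 37 = 10.
m = m₂ + h·q = 65 + 10·71 = 775.

775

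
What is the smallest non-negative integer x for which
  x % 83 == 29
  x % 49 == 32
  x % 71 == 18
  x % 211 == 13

The moduli are pairwise coprime; N = 83·49·71·211 = 60927727.
N/83 = 734069; 734069 ≡ 17 (mod 83); 17·44 ≡ 1, so inverse 44.
N/49 = 1243423; 1243423 ≡ 48 (mod 49); 48·48 ≡ 1, so inverse 48.
N/71 = 858137; 858137 ≡ 31 (mod 71); 31·55 ≡ 1, so inverse 55.
N/211 = 288757; 288757 ≡ 109 (mod 211); 109·151 ≡ 1, so inverse 151.
x ≡ 29·734069·44 + 32·1243423·48 + 18·858137·55 + 13·288757·151 = 4262955393.
4262955393 mod 60927727 = 58942230.

58942230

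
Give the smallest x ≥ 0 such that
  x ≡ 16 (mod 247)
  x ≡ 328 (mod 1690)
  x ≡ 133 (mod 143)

gcd(247, 1690) = 13 and 13 | (328 − 16), so the pair is consistent; merging gives x ≡ 13848 (mod 32110), where 32110 = lcm(247, 1690).
gcd(32110, 143) = 13 and 13 | (133 − 13848), so the pair is consistent; merging gives x ≡ 78068 (mod 353210), where 353210 = lcm(32110, 143).
The solution is unique modulo lcm(247, 1690, 143) = 353210.

78068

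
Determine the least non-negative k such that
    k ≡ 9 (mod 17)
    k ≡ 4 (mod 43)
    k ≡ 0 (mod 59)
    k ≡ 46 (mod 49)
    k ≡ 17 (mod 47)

From k ≡ 9 (mod 17) write k = 9 + 17t. Substituting into k ≡ 4 (mod 43) gives 17t ≡ 38 (mod 43), and since 17⁻¹ ≡ 38 (mod 43), t ≡ 25. Hence k ≡ 9 + 17·25 = 434 (mod 731).
From k ≡ 434 (mod 731) write k = 434 + 731t. Substituting into k ≡ 0 (mod 59) gives 731t ≡ 38 (mod 59), and since 23⁻¹ ≡ 18 (mod 59), t ≡ 35. Hence k ≡ 434 + 731·35 = 26019 (mod 43129).
From k ≡ 26019 (mod 43129) write k = 26019 + 43129t. Substituting into k ≡ 46 (mod 49) gives 43129t ≡ 46 (mod 49), and since 9⁻¹ ≡ 11 (mod 49), t ≡ 16. Hence k ≡ 26019 + 43129·16 = 716083 (mod 2113321).
From k ≡ 716083 (mod 2113321) write k = 716083 + 2113321t. Substituting into k ≡ 17 (mod 47) gives 2113321t ≡ 26 (mod 47), and since 13⁻¹ ≡ 29 (mod 47), t ≡ 2. Hence k ≡ 716083 + 2113321·2 = 4942725 (mod 99326087).

4942725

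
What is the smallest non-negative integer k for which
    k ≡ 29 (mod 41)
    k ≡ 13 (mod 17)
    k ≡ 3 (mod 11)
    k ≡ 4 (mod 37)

276246

From k ≡ 29 (mod 41) write k = 29 + 41t. Substituting into k ≡ 13 (mod 17) gives 41t ≡ 1 (mod 17), and since 7⁻¹ ≡ 5 (mod 17), t ≡ 5. Hence k ≡ 29 + 41·5 = 234 (mod 697).
From k ≡ 234 (mod 697) write k = 234 + 697t. Substituting into k ≡ 3 (mod 11) gives 697t ≡ 0 (mod 11), and since 4⁻¹ ≡ 3 (mod 11), t ≡ 0. Hence k ≡ 234 + 697·0 = 234 (mod 7667).
From k ≡ 234 (mod 7667) write k = 234 + 7667t. Substituting into k ≡ 4 (mod 37) gives 7667t ≡ 29 (mod 37), and since 8⁻¹ ≡ 14 (mod 37), t ≡ 36. Hence k ≡ 234 + 7667·36 = 276246 (mod 283679).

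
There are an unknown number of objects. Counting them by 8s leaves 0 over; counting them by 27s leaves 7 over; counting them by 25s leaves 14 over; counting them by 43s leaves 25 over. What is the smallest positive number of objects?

153664

From N ≡ 0 (mod 8) write N = 0 + 8t. Substituting into N ≡ 7 (mod 27) gives 8t ≡ 7 (mod 27), and since 8⁻¹ ≡ 17 (mod 27), t ≡ 11. Hence N ≡ 0 + 8·11 = 88 (mod 216).
From N ≡ 88 (mod 216) write N = 88 + 216t. Substituting into N ≡ 14 (mod 25) gives 216t ≡ 1 (mod 25), and since 16⁻¹ ≡ 11 (mod 25), t ≡ 11. Hence N ≡ 88 + 216·11 = 2464 (mod 5400).
From N ≡ 2464 (mod 5400) write N = 2464 + 5400t. Substituting into N ≡ 25 (mod 43) gives 5400t ≡ 12 (mod 43), and since 25⁻¹ ≡ 31 (mod 43), t ≡ 28. Hence N ≡ 2464 + 5400·28 = 153664 (mod 232200).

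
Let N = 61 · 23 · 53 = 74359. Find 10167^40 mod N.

Mod 61: 10167 ≡ 41; 41^40 ≡ 1 (mod 61).
Mod 23: 10167 ≡ 1; by Fermat, exponent reduces to 40 mod 22 = 18; 1^18 ≡ 1 (mod 23).
Mod 53: 10167 ≡ 44; 44^40 ≡ 44 (mod 53).
Combine by CRT: x ≡ 1 (mod 61), x ≡ 1 (mod 23), x ≡ 44 (mod 53) ⇒ x ≡ 58927 (mod 74359).

58927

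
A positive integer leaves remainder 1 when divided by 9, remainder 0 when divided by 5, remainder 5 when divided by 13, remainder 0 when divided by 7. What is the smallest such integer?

2800

The moduli are pairwise coprime; N = 9·5·13·7 = 4095.
N/9 = 455; 455 ≡ 5 (mod 9); 5·2 ≡ 1, so inverse 2.
N/5 = 819; 819 ≡ 4 (mod 5); 4·4 ≡ 1, so inverse 4.
N/13 = 315; 315 ≡ 3 (mod 13); 3·9 ≡ 1, so inverse 9.
N/7 = 585; 585 ≡ 4 (mod 7); 4·2 ≡ 1, so inverse 2.
x ≡ 1·455·2 + 0·819·4 + 5·315·9 + 0·585·2 = 15085.
15085 mod 4095 = 2800.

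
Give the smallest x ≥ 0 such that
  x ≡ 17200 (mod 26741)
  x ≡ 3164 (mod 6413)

gcd(26741, 6413) = 121 and 121 | (3164 − 17200), so the pair is consistent; merging gives x ≡ 1247286 (mod 1417273), where 1417273 = lcm(26741, 6413).
The solution is unique modulo lcm(26741, 6413) = 1417273.

1247286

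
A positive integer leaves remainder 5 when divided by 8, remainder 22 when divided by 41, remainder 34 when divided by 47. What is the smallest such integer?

13429

From n ≡ 5 (mod 8) write n = 5 + 8t. Substituting into n ≡ 22 (mod 41) gives 8t ≡ 17 (mod 41), and since 8⁻¹ ≡ 36 (mod 41), t ≡ 38. Hence n ≡ 5 + 8·38 = 309 (mod 328).
From n ≡ 309 (mod 328) write n = 309 + 328t. Substituting into n ≡ 34 (mod 47) gives 328t ≡ 7 (mod 47), and since 46⁻¹ ≡ 46 (mod 47), t ≡ 40. Hence n ≡ 309 + 328·40 = 13429 (mod 15416).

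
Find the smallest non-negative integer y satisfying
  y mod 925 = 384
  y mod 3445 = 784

gcd(925, 3445) = 5 and 5 | (784 − 384), so the pair is consistent; merging gives y ≡ 293609 (mod 637325), where 637325 = lcm(925, 3445).
The solution is unique modulo lcm(925, 3445) = 637325.

293609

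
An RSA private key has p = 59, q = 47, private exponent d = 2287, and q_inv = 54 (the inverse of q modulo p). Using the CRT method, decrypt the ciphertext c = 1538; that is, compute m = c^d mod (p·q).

2540

d_p = d mod (p−1) = 2287 mod 58 = 25; d_q = d mod (q−1) = 33.
m₁ = c^(d_p) mod p: c ≡ 4 (mod 59), and 4^25 mod 59 = 3.
m₂ = c^(d_q) mod q: c ≡ 34 (mod 47), and 34^33 mod 47 = 2.
h = q_inv·(m₁ − m₂) mod p = 54·(3 − 2) mod 59 = 54.
m = m₂ + h·q = 2 + 54·47 = 2540.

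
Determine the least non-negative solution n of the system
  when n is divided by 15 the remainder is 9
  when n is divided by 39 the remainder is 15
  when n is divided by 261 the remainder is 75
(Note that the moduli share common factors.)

gcd(15, 39) = 3 and 3 | (15 − 9), so the pair is consistent; merging gives n ≡ 54 (mod 195), where 195 = lcm(15, 39).
gcd(195, 261) = 3 and 3 | (75 − 54), so the pair is consistent; merging gives n ≡ 11559 (mod 16965), where 16965 = lcm(195, 261).
The solution is unique modulo lcm(15, 39, 261) = 16965.

11559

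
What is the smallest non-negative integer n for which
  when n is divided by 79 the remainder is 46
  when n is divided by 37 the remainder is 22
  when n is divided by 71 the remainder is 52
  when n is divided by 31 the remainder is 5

3476283

The moduli are pairwise coprime; M = 79·37·71·31 = 6433523.
M/79 = 81437; 81437 ≡ 67 (mod 79); 67·46 ≡ 1, so inverse 46.
M/37 = 173879; 173879 ≡ 16 (mod 37); 16·7 ≡ 1, so inverse 7.
M/71 = 90613; 90613 ≡ 17 (mod 71); 17·46 ≡ 1, so inverse 46.
M/31 = 207533; 207533 ≡ 19 (mod 31); 19·18 ≡ 1, so inverse 18.
n ≡ 46·81437·46 + 22·173879·7 + 52·90613·46 + 5·207533·18 = 434522324.
434522324 mod 6433523 = 3476283.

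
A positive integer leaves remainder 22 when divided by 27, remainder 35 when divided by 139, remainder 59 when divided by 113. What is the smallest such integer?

Combine the congruences pairwise.
From x ≡ 22 (mod 27) write x = 22 + 27t. Substituting into x ≡ 35 (mod 139) gives 27t ≡ 13 (mod 139), and since 27⁻¹ ≡ 103 (mod 139), t ≡ 88. Hence x ≡ 22 + 27·88 = 2398 (mod 3753).
From x ≡ 2398 (mod 3753) write x = 2398 + 3753t. Substituting into x ≡ 59 (mod 113) gives 3753t ≡ 34 (mod 113), and since 24⁻¹ ≡ 33 (mod 113), t ≡ 105. Hence x ≡ 2398 + 3753·105 = 396463 (mod 424089).

396463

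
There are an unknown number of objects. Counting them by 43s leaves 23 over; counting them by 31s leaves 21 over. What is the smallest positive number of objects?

238

From N ≡ 23 (mod 43) write N = 23 + 43t. Substituting into N ≡ 21 (mod 31) gives 43t ≡ 29 (mod 31), and since 12⁻¹ ≡ 13 (mod 31), t ≡ 5. Hence N ≡ 23 + 43·5 = 238 (mod 1333).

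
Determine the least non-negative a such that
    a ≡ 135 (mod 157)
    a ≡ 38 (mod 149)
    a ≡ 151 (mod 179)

1205895

The moduli are pairwise coprime; N = 157·149·179 = 4187347.
N/157 = 26671; 26671 ≡ 138 (mod 157); 138·33 ≡ 1, so inverse 33.
N/149 = 28103; 28103 ≡ 91 (mod 149); 91·131 ≡ 1, so inverse 131.
N/179 = 23393; 23393 ≡ 123 (mod 179); 123·163 ≡ 1, so inverse 163.
a ≡ 135·26671·33 + 38·28103·131 + 151·23393·163 = 834487948.
834487948 mod 4187347 = 1205895.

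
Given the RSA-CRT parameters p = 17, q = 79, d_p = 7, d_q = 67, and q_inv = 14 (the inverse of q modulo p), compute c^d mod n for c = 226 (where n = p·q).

1166

m₁ = c^(d_p) mod p: c ≡ 5 (mod 17), and 5^7 mod 17 = 10.
m₂ = c^(d_q) mod q: c ≡ 68 (mod 79), and 68^67 mod 79 = 60.
h = q_inv·(m₁ − m₂) mod p = 14·(10 − 60) mod 17 = 14.
m = m₂ + h·q = 60 + 14·79 = 1166.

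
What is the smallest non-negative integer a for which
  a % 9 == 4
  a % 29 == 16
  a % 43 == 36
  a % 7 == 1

65353

The moduli are pairwise coprime; N = 9·29·43·7 = 78561.
N/9 = 8729; 8729 ≡ 8 (mod 9); 8·8 ≡ 1, so inverse 8.
N/29 = 2709; 2709 ≡ 12 (mod 29); 12·17 ≡ 1, so inverse 17.
N/43 = 1827; 1827 ≡ 21 (mod 43); 21·41 ≡ 1, so inverse 41.
N/7 = 11223; 11223 ≡ 2 (mod 7); 2·4 ≡ 1, so inverse 4.
a ≡ 4·8729·8 + 16·2709·17 + 36·1827·41 + 1·11223·4 = 3757720.
3757720 mod 78561 = 65353.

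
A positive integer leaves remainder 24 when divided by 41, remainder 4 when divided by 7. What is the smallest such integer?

From a ≡ 24 (mod 41) write a = 24 + 41t. Substituting into a ≡ 4 (mod 7) gives 41t ≡ 1 (mod 7), and since 6⁻¹ ≡ 6 (mod 7), t ≡ 6. Hence a ≡ 24 + 41·6 = 270 (mod 287).

270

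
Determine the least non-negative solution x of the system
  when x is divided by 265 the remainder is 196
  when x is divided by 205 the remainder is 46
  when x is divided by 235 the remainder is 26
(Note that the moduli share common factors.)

189671

Combine the congruences pairwise.
gcd(265, 205) = 5 and 5 | (46 − 196), so the pair is consistent; merging gives x ≡ 4966 (mod 10865), where 10865 = lcm(265, 205).
gcd(10865, 235) = 5 and 5 | (26 − 4966), so the pair is consistent; merging gives x ≡ 189671 (mod 510655), where 510655 = lcm(10865, 235).
The solution is unique modulo lcm(265, 205, 235) = 510655.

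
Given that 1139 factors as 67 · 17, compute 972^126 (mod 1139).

801

Mod 67: 972 ≡ 34; by Fermat, exponent reduces to 126 mod 66 = 60; 34^60 ≡ 64 (mod 67).
Mod 17: 972 ≡ 3; by Fermat, exponent reduces to 126 mod 16 = 14; 3^14 ≡ 2 (mod 17).
Combine by CRT: x ≡ 64 (mod 67), x ≡ 2 (mod 17) ⇒ x ≡ 801 (mod 1139).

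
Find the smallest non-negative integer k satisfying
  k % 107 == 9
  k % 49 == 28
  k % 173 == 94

43344

The moduli are pairwise coprime; N = 107·49·173 = 907039.
N/107 = 8477; 8477 ≡ 24 (mod 107); 24·58 ≡ 1, so inverse 58.
N/49 = 18511; 18511 ≡ 38 (mod 49); 38·40 ≡ 1, so inverse 40.
N/173 = 5243; 5243 ≡ 53 (mod 173); 53·111 ≡ 1, so inverse 111.
k ≡ 9·8477·58 + 28·18511·40 + 94·5243·111 = 79862776.
79862776 mod 907039 = 43344.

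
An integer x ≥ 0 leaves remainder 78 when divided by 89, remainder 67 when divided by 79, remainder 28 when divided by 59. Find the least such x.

153959

From x ≡ 78 (mod 89) write x = 78 + 89t. Substituting into x ≡ 67 (mod 79) gives 89t ≡ 68 (mod 79), and since 10⁻¹ ≡ 8 (mod 79), t ≡ 70. Hence x ≡ 78 + 89·70 = 6308 (mod 7031).
From x ≡ 6308 (mod 7031) write x = 6308 + 7031t. Substituting into x ≡ 28 (mod 59) gives 7031t ≡ 33 (mod 59), and since 10⁻¹ ≡ 6 (mod 59), t ≡ 21. Hence x ≡ 6308 + 7031·21 = 153959 (mod 414829).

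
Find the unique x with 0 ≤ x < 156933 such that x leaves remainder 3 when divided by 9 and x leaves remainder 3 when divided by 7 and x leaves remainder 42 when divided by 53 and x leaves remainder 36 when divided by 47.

The moduli are pairwise coprime; N = 9·7·53·47 = 156933.
N/9 = 17437; 17437 ≡ 4 (mod 9); 4·7 ≡ 1, so inverse 7.
N/7 = 22419; 22419 ≡ 5 (mod 7); 5·3 ≡ 1, so inverse 3.
N/53 = 2961; 2961 ≡ 46 (mod 53); 46·15 ≡ 1, so inverse 15.
N/47 = 3339; 3339 ≡ 2 (mod 47); 2·24 ≡ 1, so inverse 24.
x ≡ 3·17437·7 + 3·22419·3 + 42·2961·15 + 36·3339·24 = 5318274.
5318274 mod 156933 = 139485.

139485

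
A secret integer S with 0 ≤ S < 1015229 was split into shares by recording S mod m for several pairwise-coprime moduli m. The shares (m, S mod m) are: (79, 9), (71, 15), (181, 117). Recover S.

The moduli are pairwise coprime; N = 79·71·181 = 1015229.
N/79 = 12851; 12851 ≡ 53 (mod 79); 53·3 ≡ 1, so inverse 3.
N/71 = 14299; 14299 ≡ 28 (mod 71); 28·33 ≡ 1, so inverse 33.
N/181 = 5609; 5609 ≡ 179 (mod 181); 179·90 ≡ 1, so inverse 90.
S ≡ 9·12851·3 + 15·14299·33 + 117·5609·90 = 66487752.
66487752 mod 1015229 = 497867.

497867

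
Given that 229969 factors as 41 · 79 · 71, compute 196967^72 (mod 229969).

Mod 41: 196967 ≡ 3; by Fermat, exponent reduces to 72 mod 40 = 32; 3^32 ≡ 1 (mod 41).
Mod 79: 196967 ≡ 20; 20^72 ≡ 67 (mod 79).
Mod 71: 196967 ≡ 13; by Fermat, exponent reduces to 72 mod 70 = 2; 13^2 ≡ 27 (mod 71).
Combine by CRT: x ≡ 1 (mod 41), x ≡ 67 (mod 79), x ≡ 27 (mod 71) ⇒ x ≡ 27717 (mod 229969).

27717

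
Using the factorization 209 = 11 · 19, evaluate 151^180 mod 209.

1

Mod 11: 151 ≡ 8; since 10 | 180, by Fermat 8^180 ≡ 1 (mod 11).
Mod 19: 151 ≡ 18; since 18 | 180, by Fermat 18^180 ≡ 1 (mod 19).
Combine by CRT: x ≡ 1 (mod 11), x ≡ 1 (mod 19) ⇒ x ≡ 1 (mod 209).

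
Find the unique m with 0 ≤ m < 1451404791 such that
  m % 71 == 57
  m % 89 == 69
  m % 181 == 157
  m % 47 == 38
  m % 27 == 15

The moduli are pairwise coprime; N = 71·89·181·47·27 = 1451404791.
N/71 = 20442321; 20442321 ≡ 1 (mod 71), inverse 1.
N/89 = 16307919; 16307919 ≡ 4 (mod 89); 4·67 ≡ 1, so inverse 67.
N/181 = 8018811; 8018811 ≡ 149 (mod 181); 149·164 ≡ 1, so inverse 164.
N/47 = 30880953; 30880953 ≡ 26 (mod 47); 26·38 ≡ 1, so inverse 38.
N/27 = 53755733; 53755733 ≡ 2 (mod 27); 2·14 ≡ 1, so inverse 14.
m ≡ 57·20442321·1 + 69·16307919·67 + 157·8018811·164 + 38·30880953·38 + 15·53755733·14 = 338905867524.
338905867524 mod 1451404791 = 728551221.

728551221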